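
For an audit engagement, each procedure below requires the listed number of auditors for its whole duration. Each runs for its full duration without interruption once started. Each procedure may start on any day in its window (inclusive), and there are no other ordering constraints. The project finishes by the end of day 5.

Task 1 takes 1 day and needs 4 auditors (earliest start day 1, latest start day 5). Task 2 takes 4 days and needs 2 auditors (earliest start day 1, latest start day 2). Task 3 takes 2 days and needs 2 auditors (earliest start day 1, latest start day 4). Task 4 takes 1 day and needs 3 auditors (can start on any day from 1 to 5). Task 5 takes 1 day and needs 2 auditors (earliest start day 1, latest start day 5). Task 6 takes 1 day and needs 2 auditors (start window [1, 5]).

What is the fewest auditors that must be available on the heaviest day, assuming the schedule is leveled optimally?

6

Early-start (Task 1@1, Task 2@1, Task 3@1, Task 4@1, Task 5@1, Task 6@1) gives peak 15: d1:15  d2:4  d3:2  d4:2  d5:0.
Shift Task 3→2, Task 4→4, Task 5→2, Task 6→3.
Schedule Task 1@1, Task 2@1, Task 3@2, Task 4@4, Task 5@2, Task 6@3: d1:6  d2:6  d3:6  d4:5  d5:0 — peak 6.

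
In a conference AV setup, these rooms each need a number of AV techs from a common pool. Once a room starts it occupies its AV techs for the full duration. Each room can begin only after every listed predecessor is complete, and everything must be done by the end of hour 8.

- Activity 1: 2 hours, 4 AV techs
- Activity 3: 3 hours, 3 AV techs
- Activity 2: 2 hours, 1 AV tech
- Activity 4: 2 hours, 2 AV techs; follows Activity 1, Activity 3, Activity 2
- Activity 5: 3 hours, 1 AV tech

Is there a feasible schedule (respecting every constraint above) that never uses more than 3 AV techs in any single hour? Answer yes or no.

Total AV tech-hours = 26; over 8 hours the average is 26/8 > 3, so some hour must exceed 3.

no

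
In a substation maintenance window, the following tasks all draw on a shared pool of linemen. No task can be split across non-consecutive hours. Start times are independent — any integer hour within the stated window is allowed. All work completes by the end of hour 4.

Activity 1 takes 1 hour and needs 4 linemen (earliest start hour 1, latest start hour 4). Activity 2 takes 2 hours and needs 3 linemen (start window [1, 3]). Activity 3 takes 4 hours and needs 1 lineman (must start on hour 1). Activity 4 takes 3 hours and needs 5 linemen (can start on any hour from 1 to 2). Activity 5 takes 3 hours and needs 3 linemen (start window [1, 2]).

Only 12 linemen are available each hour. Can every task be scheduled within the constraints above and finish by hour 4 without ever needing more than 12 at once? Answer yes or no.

Schedule Activity 1@1, Activity 2@1, Activity 3@1, Activity 4@2, Activity 5@1: h1:11  h2:12  h3:9  h4:6 — peak 12 ≤ 12.

yes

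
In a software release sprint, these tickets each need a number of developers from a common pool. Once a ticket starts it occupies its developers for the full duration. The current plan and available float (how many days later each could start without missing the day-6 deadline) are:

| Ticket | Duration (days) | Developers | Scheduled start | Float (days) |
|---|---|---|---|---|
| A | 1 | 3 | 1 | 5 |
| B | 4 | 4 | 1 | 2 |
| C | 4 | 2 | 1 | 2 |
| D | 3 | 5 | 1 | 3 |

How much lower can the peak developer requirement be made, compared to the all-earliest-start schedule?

3

Early-start peak: d1:14  d2:11  d3:11  d4:6  d5:0  d6:0 ⇒ 14.
Leveled (A@1, B@1, C@1, D@2): d1:9  d2:11  d3:11  d4:11  d5:0  d6:0 ⇒ 11.
Reduction 14 − 11 = 3.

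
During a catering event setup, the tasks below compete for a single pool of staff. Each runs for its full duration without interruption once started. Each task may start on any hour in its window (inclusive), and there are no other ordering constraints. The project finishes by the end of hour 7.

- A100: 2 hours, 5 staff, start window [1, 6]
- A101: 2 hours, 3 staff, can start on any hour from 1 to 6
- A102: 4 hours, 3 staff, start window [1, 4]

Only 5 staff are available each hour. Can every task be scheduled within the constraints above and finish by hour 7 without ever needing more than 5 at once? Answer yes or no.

The minimum achievable peak is 6; 5 < 6, so no feasible schedule stays within the cap.

no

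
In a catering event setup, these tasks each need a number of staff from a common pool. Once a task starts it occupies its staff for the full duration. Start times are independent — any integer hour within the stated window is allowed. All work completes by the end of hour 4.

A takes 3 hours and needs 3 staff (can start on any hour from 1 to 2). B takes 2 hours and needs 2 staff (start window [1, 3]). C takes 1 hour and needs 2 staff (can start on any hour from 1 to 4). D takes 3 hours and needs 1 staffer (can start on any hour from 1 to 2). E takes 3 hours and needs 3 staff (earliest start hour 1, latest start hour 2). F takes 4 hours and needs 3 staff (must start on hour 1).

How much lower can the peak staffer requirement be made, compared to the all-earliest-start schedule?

Early-start peak: h1:14  h2:12  h3:10  h4:3 ⇒ 14.
Leveled (A@1, B@1, C@1, D@1, E@2, F@1): h1:11  h2:12  h3:10  h4:6 ⇒ 12.
Reduction 14 − 12 = 2.

2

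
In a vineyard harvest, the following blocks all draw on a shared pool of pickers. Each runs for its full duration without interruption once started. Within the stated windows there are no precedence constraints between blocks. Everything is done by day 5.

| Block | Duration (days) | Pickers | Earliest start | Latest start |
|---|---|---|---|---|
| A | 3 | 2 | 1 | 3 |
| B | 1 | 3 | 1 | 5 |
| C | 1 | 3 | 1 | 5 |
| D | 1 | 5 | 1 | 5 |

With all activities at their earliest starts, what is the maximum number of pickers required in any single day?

Early-start schedule: A@1, B@1, C@1, D@1.
Load per day: day 1: 13, day 2: 2, day 3: 2, day 4: 0, day 5: 0.
Peak is 13.

13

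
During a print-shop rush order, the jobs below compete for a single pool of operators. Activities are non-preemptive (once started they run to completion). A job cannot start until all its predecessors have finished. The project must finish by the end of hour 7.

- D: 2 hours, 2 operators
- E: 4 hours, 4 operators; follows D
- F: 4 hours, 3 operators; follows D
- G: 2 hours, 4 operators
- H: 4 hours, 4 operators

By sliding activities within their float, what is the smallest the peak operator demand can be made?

11

Schedule D@1, E@3, F@3, G@1, H@1: h1:10  h2:10  h3:11  h4:11  h5:7  h6:7  h7:0 — peak 11.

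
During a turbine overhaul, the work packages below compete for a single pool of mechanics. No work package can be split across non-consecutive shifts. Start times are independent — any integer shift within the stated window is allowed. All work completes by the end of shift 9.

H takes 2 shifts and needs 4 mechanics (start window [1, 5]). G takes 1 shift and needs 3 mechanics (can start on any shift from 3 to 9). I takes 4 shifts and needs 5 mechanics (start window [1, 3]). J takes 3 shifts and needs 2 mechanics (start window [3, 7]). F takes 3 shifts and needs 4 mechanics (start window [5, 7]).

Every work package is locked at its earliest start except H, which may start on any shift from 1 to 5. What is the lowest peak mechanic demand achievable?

H@1: s1:9  s2:9  s3:10  s4:7  s5:6  s6:4  s7:4  s8:0  s9:0 → peak 10
H@2: s1:5  s2:9  s3:14  s4:7  s5:6  s6:4  s7:4  s8:0  s9:0 → peak 14
H@3: s1:5  s2:5  s3:14  s4:11  s5:6  s6:4  s7:4  s8:0  s9:0 → peak 14
H@4: s1:5  s2:5  s3:10  s4:11  s5:10  s6:4  s7:4  s8:0  s9:0 → peak 11
H@5: s1:5  s2:5  s3:10  s4:7  s5:10  s6:8  s7:4  s8:0  s9:0 → peak 10
Best is H@1, peak 10.

10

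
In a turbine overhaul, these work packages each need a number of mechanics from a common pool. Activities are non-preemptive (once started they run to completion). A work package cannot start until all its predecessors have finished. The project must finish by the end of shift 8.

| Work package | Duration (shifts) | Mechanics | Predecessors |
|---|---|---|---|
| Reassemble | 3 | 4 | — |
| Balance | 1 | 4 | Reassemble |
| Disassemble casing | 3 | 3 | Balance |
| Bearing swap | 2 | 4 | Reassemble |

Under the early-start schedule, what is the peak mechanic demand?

8

Early-start schedule: Reassemble@1, Balance@4, Disassemble casing@5, Bearing swap@4.
Load per shift: shift 1: 4, shift 2: 4, shift 3: 4, shift 4: 8, shift 5: 7, shift 6: 3, shift 7: 3, shift 8: 0.
Peak is 8.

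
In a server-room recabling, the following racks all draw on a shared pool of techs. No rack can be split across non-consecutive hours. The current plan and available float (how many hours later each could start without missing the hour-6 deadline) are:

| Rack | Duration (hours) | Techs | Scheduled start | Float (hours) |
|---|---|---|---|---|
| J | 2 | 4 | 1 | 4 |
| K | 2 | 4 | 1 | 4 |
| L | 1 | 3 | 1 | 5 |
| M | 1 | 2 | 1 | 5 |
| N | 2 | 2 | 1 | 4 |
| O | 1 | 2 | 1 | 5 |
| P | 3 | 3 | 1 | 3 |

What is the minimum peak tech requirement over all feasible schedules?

Early-start (J@1, K@1, L@1, M@1, N@1, O@1, P@1) gives peak 20: h1:20  h2:13  h3:3  h4:0  h5:0  h6:0.
Shift K→3, M→2, N→5, O→3, P→4.
Schedule J@1, K@3, L@1, M@2, N@5, O@3, P@4: h1:7  h2:6  h3:6  h4:7  h5:5  h6:5 — peak 7.

7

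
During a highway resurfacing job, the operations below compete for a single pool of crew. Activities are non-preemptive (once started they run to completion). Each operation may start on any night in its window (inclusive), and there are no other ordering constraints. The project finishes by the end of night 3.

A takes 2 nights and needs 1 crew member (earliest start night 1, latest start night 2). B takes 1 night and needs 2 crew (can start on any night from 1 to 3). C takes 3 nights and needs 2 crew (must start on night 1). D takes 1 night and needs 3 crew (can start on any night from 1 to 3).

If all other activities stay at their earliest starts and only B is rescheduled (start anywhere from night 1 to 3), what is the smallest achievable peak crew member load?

6

B@1: n1:8  n2:3  n3:2 → peak 8
B@2: n1:6  n2:5  n3:2 → peak 6
B@3: n1:6  n2:3  n3:4 → peak 6
Best is B@2, peak 6.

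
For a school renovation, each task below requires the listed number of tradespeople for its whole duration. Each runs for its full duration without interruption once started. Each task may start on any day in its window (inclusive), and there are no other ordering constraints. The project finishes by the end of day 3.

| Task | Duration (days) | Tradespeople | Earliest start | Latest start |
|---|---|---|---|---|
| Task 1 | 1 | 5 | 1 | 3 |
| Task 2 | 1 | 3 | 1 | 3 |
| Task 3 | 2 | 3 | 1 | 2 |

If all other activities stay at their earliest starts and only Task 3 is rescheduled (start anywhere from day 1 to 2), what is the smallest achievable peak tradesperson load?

8

Task 3@1: d1:11  d2:3  d3:0 → peak 11
Task 3@2: d1:8  d2:3  d3:3 → peak 8
Best is Task 3@2, peak 8.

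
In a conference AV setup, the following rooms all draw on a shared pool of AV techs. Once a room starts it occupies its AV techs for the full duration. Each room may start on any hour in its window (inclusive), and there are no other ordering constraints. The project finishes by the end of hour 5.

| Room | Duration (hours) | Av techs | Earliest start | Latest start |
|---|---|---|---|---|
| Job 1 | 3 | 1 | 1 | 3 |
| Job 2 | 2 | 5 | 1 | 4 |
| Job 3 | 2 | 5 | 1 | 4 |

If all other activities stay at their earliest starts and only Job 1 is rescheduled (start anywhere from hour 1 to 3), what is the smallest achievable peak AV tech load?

10

Job 1@1: h1:11  h2:11  h3:1  h4:0  h5:0 → peak 11
Job 1@2: h1:10  h2:11  h3:1  h4:1  h5:0 → peak 11
Job 1@3: h1:10  h2:10  h3:1  h4:1  h5:1 → peak 10
Best is Job 1@3, peak 10.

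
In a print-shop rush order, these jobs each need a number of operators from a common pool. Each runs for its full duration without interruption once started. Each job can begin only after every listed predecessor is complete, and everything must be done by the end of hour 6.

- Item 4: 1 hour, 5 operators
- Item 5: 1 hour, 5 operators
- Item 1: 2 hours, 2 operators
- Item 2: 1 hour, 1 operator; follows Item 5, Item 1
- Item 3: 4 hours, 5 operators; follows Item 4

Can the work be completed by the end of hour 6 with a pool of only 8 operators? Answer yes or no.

yes

Schedule Item 4@1, Item 5@2, Item 1@1, Item 2@3, Item 3@3: h1:7  h2:7  h3:6  h4:5  h5:5  h6:5 — peak 7 ≤ 8.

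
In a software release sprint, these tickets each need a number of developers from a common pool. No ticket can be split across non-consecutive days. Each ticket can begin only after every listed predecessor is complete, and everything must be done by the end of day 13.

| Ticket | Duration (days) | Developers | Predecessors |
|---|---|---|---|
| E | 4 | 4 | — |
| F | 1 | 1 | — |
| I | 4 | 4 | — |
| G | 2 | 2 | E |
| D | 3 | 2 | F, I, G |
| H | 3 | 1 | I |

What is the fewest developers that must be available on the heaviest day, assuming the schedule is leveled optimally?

Early-start (E@1, F@1, I@1, G@5, D@7, H@5) gives peak 9: d1:9  d2:8  d3:8  d4:8  d5:3  d6:3  d7:3  d8:2  d9:2  d10:0  d11:0  d12:0  d13:0.
Shift F→5, I→7, D→11, H→11.
Schedule E@1, F@5, I@7, G@5, D@11, H@11: d1:4  d2:4  d3:4  d4:4  d5:3  d6:2  d7:4  d8:4  d9:4  d10:4  d11:3  d12:3  d13:3 — peak 4.
Total developer-days = 46 over 13 days ⇒ peak ≥ ⌈46/13⌉ = 4, so 4 is optimal.

4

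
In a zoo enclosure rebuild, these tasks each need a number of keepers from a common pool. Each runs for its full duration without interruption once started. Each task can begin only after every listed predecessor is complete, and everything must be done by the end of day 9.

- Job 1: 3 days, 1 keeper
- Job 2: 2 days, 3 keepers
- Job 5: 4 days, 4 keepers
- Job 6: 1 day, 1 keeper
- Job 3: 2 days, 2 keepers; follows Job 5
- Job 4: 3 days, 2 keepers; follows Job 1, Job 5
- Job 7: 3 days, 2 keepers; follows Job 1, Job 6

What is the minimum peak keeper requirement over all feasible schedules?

Early-start (Job 1@1, Job 2@1, Job 5@1, Job 6@1, Job 3@5, Job 4@5, Job 7@4) gives peak 9: d1:9  d2:8  d3:5  d4:6  d5:6  d6:6  d7:2  d8:0  d9:0.
Shift Job 2→5, Job 6→4, Job 4→7, Job 7→7.
Schedule Job 1@1, Job 2@5, Job 5@1, Job 6@4, Job 3@5, Job 4@7, Job 7@7: d1:5  d2:5  d3:5  d4:5  d5:5  d6:5  d7:4  d8:4  d9:4 — peak 5.
Total keeper-days = 42 over 9 days ⇒ peak ≥ ⌈42/9⌉ = 5, so 5 is optimal.

5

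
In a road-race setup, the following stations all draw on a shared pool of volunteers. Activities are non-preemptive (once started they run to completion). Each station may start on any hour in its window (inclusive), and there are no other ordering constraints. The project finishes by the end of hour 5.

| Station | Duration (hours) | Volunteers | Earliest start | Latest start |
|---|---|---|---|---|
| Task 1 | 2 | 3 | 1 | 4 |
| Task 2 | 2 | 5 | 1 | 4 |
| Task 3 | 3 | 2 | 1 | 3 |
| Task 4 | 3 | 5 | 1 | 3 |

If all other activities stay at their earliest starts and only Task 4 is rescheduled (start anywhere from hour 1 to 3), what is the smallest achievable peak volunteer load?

Task 4@1: h1:15  h2:15  h3:7  h4:0  h5:0 → peak 15
Task 4@2: h1:10  h2:15  h3:7  h4:5  h5:0 → peak 15
Task 4@3: h1:10  h2:10  h3:7  h4:5  h5:5 → peak 10
Best is Task 4@3, peak 10.

10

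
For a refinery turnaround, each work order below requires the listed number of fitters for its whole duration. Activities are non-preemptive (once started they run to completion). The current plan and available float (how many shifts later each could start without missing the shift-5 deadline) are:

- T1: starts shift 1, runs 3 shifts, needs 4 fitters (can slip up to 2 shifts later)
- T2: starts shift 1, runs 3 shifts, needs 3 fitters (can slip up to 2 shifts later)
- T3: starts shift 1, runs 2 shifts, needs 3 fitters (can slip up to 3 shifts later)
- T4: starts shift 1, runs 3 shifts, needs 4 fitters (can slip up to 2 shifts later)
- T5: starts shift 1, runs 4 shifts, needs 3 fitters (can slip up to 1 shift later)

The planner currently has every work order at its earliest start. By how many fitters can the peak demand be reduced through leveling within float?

Early-start peak: s1:17  s2:17  s3:14  s4:3  s5:0 ⇒ 17.
Leveled (T1@1, T2@1, T3@1, T4@3, T5@1): s1:13  s2:13  s3:14  s4:7  s5:4 ⇒ 14.
Reduction 17 − 14 = 3.

3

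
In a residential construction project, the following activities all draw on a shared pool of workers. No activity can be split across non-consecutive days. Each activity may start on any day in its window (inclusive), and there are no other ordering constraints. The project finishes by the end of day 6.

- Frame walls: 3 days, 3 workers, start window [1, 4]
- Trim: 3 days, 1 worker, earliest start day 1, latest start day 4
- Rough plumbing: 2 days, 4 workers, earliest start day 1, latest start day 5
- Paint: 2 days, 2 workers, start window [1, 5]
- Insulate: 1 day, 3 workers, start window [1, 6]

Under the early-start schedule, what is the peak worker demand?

Early-start schedule: Frame walls@1, Trim@1, Rough plumbing@1, Paint@1, Insulate@1.
Load per day: day 1: 13, day 2: 10, day 3: 4, day 4: 0, day 5: 0, day 6: 0.
Peak is 13.

13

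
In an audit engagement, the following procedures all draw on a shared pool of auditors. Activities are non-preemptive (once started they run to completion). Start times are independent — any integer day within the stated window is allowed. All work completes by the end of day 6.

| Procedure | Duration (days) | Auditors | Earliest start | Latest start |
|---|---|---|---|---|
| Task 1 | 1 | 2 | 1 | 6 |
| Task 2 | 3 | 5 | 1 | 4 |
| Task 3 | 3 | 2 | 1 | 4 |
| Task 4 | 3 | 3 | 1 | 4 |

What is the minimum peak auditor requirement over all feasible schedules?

7

Early-start (Task 1@1, Task 2@1, Task 3@1, Task 4@1) gives peak 12: d1:12  d2:10  d3:10  d4:0  d5:0  d6:0.
Shift Task 3→2, Task 4→4.
Schedule Task 1@1, Task 2@1, Task 3@2, Task 4@4: d1:7  d2:7  d3:7  d4:5  d5:3  d6:3 — peak 7.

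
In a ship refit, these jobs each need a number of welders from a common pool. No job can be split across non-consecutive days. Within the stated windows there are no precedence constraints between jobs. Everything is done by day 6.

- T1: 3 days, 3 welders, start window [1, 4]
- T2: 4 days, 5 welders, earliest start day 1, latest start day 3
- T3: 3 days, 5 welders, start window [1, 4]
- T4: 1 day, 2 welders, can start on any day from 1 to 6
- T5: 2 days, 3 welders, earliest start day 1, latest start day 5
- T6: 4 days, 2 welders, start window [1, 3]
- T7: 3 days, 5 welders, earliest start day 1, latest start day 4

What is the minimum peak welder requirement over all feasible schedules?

15

Early-start (T1@1, T2@1, T3@1, T4@1, T5@1, T6@1, T7@1) gives peak 25: d1:25  d2:23  d3:20  d4:7  d5:0  d6:0.
Shift T5→4, T6→2, T7→4.
Schedule T1@1, T2@1, T3@1, T4@1, T5@4, T6@2, T7@4: d1:15  d2:15  d3:15  d4:15  d5:10  d6:5 — peak 15.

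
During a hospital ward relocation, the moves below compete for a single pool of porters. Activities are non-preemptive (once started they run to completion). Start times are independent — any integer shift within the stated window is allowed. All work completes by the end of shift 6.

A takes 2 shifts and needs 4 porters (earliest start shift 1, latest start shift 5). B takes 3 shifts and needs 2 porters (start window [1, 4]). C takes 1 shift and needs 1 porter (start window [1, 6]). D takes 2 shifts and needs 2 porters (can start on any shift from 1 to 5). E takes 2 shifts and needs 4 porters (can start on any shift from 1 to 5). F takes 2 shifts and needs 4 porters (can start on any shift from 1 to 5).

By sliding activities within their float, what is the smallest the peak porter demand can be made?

6

Early-start (A@1, B@1, C@1, D@1, E@1, F@1) gives peak 17: s1:17  s2:16  s3:2  s4:0  s5:0  s6:0.
Shift C→4, D→5, E→3, F→5.
Schedule A@1, B@1, C@4, D@5, E@3, F@5: s1:6  s2:6  s3:6  s4:5  s5:6  s6:6 — peak 6.
Total porter-shifts = 35 over 6 shifts ⇒ peak ≥ ⌈35/6⌉ = 6, so 6 is optimal.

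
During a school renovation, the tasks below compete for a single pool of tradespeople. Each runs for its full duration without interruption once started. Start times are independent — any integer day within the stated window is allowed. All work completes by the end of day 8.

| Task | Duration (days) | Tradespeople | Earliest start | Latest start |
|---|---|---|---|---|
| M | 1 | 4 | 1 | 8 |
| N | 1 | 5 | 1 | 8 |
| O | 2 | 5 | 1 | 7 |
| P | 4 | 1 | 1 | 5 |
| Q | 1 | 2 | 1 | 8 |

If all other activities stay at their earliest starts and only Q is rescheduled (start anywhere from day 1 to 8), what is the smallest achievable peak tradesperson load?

Q@1: d1:17  d2:6  d3:1  d4:1  d5:0  d6:0  d7:0  d8:0 → peak 17
Q@2: d1:15  d2:8  d3:1  d4:1  d5:0  d6:0  d7:0  d8:0 → peak 15
Q@3: d1:15  d2:6  d3:3  d4:1  d5:0  d6:0  d7:0  d8:0 → peak 15
Q@4: d1:15  d2:6  d3:1  d4:3  d5:0  d6:0  d7:0  d8:0 → peak 15
Q@5: d1:15  d2:6  d3:1  d4:1  d5:2  d6:0  d7:0  d8:0 → peak 15
Q@6: d1:15  d2:6  d3:1  d4:1  d5:0  d6:2  d7:0  d8:0 → peak 15
Q@7: d1:15  d2:6  d3:1  d4:1  d5:0  d6:0  d7:2  d8:0 → peak 15
Q@8: d1:15  d2:6  d3:1  d4:1  d5:0  d6:0  d7:0  d8:2 → peak 15
Best is Q@2, peak 15.

15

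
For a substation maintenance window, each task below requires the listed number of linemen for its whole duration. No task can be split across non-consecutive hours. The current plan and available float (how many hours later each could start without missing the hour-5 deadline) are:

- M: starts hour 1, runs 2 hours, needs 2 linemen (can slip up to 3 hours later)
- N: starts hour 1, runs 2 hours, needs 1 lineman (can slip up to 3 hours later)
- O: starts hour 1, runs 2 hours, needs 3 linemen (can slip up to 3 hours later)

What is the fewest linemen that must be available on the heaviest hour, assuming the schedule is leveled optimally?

3

Early-start (M@1, N@1, O@1) gives peak 6: h1:6  h2:6  h3:0  h4:0  h5:0.
Shift O→3.
Schedule M@1, N@1, O@3: h1:3  h2:3  h3:3  h4:3  h5:0 — peak 3.
Total lineman-hours = 12 over 5 hours ⇒ peak ≥ ⌈12/5⌉ = 3, so 3 is optimal.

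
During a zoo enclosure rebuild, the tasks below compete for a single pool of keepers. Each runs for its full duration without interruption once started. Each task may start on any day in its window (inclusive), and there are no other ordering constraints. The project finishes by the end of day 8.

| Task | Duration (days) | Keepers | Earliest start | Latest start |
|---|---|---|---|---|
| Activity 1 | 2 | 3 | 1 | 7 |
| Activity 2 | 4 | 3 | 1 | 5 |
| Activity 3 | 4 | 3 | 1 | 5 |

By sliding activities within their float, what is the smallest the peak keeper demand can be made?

6

Early-start (Activity 1@1, Activity 2@1, Activity 3@1) gives peak 9: d1:9  d2:9  d3:6  d4:6  d5:0  d6:0  d7:0  d8:0.
Shift Activity 3→3.
Schedule Activity 1@1, Activity 2@1, Activity 3@3: d1:6  d2:6  d3:6  d4:6  d5:3  d6:3  d7:0  d8:0 — peak 6.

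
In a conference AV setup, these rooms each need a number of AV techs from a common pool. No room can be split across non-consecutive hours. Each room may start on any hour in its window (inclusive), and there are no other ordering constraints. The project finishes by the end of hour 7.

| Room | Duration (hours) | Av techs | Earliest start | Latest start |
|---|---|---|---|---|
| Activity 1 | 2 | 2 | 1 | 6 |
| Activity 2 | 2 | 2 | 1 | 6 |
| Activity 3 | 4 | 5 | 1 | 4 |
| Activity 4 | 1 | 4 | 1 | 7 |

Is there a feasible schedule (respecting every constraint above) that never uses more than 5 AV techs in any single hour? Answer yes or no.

Schedule Activity 1@1, Activity 2@1, Activity 3@3, Activity 4@7: h1:4  h2:4  h3:5  h4:5  h5:5  h6:5  h7:4 — peak 5 ≤ 5.

yes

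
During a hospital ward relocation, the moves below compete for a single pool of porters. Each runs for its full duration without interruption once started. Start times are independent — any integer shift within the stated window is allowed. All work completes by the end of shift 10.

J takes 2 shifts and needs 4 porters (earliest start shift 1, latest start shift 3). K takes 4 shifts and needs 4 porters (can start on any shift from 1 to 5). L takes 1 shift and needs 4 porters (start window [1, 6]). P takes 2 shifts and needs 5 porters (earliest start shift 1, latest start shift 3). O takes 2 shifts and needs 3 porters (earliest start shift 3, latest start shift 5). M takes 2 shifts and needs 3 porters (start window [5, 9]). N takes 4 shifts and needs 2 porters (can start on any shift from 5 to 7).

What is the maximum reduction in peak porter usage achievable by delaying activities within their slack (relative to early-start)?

9

Early-start peak: s1:17  s2:13  s3:7  s4:7  s5:5  s6:5  s7:2  s8:2  s9:0  s10:0 ⇒ 17.
Leveled (J@1, K@5, L@1, P@3, O@3, M@5, N@7): s1:8  s2:4  s3:8  s4:8  s5:7  s6:7  s7:6  s8:6  s9:2  s10:2 ⇒ 8.
Reduction 17 − 8 = 9.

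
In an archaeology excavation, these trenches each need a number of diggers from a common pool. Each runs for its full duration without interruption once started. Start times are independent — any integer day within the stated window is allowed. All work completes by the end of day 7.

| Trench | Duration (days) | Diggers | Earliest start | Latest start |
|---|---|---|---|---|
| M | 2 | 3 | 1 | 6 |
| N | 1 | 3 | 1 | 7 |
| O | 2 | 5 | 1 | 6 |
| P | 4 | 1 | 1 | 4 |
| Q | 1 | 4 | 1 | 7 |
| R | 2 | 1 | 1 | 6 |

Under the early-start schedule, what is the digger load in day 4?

At early start, day 4 has: P.
Demand: 1 = 1.

1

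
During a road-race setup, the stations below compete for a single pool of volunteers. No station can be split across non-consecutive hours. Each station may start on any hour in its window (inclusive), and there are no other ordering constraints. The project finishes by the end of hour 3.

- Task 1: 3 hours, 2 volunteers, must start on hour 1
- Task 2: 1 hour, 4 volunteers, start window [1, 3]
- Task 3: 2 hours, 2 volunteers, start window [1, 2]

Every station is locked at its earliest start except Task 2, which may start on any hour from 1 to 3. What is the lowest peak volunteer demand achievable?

Task 2@1: h1:8  h2:4  h3:2 → peak 8
Task 2@2: h1:4  h2:8  h3:2 → peak 8
Task 2@3: h1:4  h2:4  h3:6 → peak 6
Best is Task 2@3, peak 6.

6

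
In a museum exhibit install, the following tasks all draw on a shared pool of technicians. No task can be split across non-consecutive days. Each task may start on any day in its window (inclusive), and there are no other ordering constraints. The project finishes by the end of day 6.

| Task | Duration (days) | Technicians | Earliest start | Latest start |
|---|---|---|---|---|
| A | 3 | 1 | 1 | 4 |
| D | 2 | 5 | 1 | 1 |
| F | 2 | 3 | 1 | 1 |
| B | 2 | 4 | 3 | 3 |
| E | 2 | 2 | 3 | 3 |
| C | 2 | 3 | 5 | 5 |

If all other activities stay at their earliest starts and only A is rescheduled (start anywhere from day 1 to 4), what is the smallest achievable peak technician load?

A@1: d1:9  d2:9  d3:7  d4:6  d5:3  d6:3 → peak 9
A@2: d1:8  d2:9  d3:7  d4:7  d5:3  d6:3 → peak 9
A@3: d1:8  d2:8  d3:7  d4:7  d5:4  d6:3 → peak 8
A@4: d1:8  d2:8  d3:6  d4:7  d5:4  d6:4 → peak 8
Best is A@3, peak 8.

8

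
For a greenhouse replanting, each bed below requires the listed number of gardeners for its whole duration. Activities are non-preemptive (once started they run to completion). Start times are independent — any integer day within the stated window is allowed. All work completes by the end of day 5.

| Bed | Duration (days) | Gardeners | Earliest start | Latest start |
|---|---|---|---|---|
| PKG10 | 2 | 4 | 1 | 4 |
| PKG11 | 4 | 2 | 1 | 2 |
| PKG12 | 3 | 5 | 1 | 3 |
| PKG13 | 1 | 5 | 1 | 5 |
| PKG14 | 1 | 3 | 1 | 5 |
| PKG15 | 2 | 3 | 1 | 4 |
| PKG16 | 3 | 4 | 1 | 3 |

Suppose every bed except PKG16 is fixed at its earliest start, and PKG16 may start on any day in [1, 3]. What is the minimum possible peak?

22

PKG16@1: d1:26  d2:18  d3:11  d4:2  d5:0 → peak 26
PKG16@2: d1:22  d2:18  d3:11  d4:6  d5:0 → peak 22
PKG16@3: d1:22  d2:14  d3:11  d4:6  d5:4 → peak 22
Best is PKG16@2, peak 22.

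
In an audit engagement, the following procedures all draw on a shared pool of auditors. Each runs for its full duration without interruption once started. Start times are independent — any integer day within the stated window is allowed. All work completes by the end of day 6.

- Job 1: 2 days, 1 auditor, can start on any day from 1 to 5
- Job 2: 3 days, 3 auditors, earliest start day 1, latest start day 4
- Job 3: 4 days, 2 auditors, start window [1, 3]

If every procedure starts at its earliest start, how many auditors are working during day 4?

2

At early start, day 4 has: Job 3.
Demand: 2 = 2.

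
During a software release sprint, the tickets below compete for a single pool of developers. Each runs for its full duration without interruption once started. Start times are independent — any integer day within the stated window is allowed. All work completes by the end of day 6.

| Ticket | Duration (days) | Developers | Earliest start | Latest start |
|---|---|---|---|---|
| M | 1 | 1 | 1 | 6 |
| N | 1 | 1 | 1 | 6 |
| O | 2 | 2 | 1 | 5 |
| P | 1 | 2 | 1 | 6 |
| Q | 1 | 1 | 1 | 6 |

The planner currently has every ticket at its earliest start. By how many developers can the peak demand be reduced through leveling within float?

5

Early-start peak: d1:7  d2:2  d3:0  d4:0  d5:0  d6:0 ⇒ 7.
Leveled (M@1, N@1, O@2, P@4, Q@5): d1:2  d2:2  d3:2  d4:2  d5:1  d6:0 ⇒ 2.
Reduction 7 − 2 = 5.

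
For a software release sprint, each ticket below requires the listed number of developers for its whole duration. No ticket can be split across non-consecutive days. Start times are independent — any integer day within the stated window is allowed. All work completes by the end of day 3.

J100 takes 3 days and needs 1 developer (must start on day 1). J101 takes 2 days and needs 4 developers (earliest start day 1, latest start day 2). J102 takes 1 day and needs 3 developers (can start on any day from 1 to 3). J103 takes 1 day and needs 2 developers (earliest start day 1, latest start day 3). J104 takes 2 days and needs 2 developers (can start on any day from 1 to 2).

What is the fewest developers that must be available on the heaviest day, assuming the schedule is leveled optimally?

7

Early-start (J100@1, J101@1, J102@1, J103@1, J104@1) gives peak 12: d1:12  d2:7  d3:1.
Shift J102→3, J104→2.
Schedule J100@1, J101@1, J102@3, J103@1, J104@2: d1:7  d2:7  d3:6 — peak 7.
Total developer-days = 20 over 3 days ⇒ peak ≥ ⌈20/3⌉ = 7, so 7 is optimal.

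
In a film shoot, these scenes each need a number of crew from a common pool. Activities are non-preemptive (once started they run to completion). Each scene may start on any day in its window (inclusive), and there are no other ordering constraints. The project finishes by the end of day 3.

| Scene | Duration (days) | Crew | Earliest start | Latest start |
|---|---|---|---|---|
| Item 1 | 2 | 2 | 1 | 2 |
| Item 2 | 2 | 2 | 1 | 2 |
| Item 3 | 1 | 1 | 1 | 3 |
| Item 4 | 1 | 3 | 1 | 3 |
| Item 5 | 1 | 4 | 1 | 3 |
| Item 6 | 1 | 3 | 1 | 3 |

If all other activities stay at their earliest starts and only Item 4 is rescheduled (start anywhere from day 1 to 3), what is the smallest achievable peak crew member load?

Item 4@1: d1:15  d2:4  d3:0 → peak 15
Item 4@2: d1:12  d2:7  d3:0 → peak 12
Item 4@3: d1:12  d2:4  d3:3 → peak 12
Best is Item 4@2, peak 12.

12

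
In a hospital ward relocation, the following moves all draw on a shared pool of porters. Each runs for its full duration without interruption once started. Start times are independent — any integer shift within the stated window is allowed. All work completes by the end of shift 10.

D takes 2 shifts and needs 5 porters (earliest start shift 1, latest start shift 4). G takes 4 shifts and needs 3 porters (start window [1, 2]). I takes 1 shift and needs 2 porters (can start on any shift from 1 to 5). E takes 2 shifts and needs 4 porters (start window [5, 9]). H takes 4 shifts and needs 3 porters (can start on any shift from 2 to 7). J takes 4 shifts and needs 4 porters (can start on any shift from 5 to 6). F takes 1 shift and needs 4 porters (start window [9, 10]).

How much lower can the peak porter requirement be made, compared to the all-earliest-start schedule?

3

Early-start peak: s1:10  s2:11  s3:6  s4:6  s5:11  s6:8  s7:4  s8:4  s9:4  s10:0 ⇒ 11.
Leveled (D@1, G@1, I@3, E@5, H@7, J@5, F@9): s1:8  s2:8  s3:5  s4:3  s5:8  s6:8  s7:7  s8:7  s9:7  s10:3 ⇒ 8.
Reduction 11 − 8 = 3.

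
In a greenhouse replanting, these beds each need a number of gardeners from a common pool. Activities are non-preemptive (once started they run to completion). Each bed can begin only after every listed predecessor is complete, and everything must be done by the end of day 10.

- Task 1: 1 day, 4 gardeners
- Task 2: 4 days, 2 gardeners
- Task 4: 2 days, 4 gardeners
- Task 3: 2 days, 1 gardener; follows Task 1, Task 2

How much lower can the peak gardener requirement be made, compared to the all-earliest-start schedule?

Early-start peak: d1:10  d2:6  d3:2  d4:2  d5:1  d6:1  d7:0  d8:0  d9:0  d10:0 ⇒ 10.
Leveled (Task 1@1, Task 2@2, Task 4@6, Task 3@8): d1:4  d2:2  d3:2  d4:2  d5:2  d6:4  d7:4  d8:1  d9:1  d10:0 ⇒ 4.
Reduction 10 − 4 = 6.

6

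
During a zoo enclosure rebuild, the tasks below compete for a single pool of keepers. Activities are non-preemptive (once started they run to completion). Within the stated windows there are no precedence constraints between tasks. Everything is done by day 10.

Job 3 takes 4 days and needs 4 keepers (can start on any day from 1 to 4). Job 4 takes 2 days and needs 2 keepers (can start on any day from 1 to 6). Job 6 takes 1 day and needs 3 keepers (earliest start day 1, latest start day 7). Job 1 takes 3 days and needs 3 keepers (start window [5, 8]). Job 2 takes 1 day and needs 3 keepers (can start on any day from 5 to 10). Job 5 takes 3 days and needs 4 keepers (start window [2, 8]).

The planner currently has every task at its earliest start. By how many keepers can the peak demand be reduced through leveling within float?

Early-start peak: d1:9  d2:10  d3:8  d4:8  d5:6  d6:3  d7:3  d8:0  d9:0  d10:0 ⇒ 10.
Leveled (Job 3@1, Job 4@1, Job 6@5, Job 1@5, Job 2@6, Job 5@8): d1:6  d2:6  d3:4  d4:4  d5:6  d6:6  d7:3  d8:4  d9:4  d10:4 ⇒ 6.
Reduction 10 − 6 = 4.

4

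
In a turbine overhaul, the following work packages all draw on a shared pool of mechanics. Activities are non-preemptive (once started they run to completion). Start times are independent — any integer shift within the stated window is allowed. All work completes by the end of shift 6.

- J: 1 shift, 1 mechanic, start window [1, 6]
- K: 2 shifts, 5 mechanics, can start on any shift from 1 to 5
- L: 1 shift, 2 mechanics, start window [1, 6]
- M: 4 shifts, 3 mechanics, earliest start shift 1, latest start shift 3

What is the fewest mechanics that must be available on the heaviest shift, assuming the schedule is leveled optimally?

5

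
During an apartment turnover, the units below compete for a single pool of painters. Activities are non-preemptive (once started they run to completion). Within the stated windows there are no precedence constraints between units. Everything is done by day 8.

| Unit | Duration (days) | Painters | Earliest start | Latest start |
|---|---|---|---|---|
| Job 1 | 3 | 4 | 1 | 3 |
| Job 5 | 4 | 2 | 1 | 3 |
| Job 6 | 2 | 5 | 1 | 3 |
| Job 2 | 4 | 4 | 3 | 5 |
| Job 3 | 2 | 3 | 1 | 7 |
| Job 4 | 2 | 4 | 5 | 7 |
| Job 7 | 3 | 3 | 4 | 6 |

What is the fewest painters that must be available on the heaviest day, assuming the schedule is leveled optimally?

9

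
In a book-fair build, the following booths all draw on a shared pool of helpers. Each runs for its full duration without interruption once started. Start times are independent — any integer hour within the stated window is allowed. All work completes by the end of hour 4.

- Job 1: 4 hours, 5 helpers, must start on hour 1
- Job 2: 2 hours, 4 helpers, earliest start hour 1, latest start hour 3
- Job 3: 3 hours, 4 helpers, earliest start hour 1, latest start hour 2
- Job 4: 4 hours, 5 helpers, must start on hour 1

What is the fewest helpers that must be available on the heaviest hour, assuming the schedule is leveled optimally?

Schedule Job 1@1, Job 2@1, Job 3@1, Job 4@1: h1:18  h2:18  h3:14  h4:10 — peak 18.
No arrangement of the 6 feasible schedules does better.

18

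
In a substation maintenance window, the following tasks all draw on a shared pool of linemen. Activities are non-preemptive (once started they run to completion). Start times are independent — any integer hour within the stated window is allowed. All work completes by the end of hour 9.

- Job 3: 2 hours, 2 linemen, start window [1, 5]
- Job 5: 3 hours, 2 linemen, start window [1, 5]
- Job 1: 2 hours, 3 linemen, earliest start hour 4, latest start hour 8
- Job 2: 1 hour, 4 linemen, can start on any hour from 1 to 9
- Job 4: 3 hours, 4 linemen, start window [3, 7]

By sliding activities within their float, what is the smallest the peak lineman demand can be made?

4

Early-start (Job 3@1, Job 5@1, Job 1@4, Job 2@1, Job 4@3) gives peak 8: h1:8  h2:4  h3:6  h4:7  h5:7  h6:0  h7:0  h8:0  h9:0.
Shift Job 2→6, Job 4→7.
Schedule Job 3@1, Job 5@1, Job 1@4, Job 2@6, Job 4@7: h1:4  h2:4  h3:2  h4:3  h5:3  h6:4  h7:4  h8:4  h9:4 — peak 4.
Total lineman-hours = 32 over 9 hours ⇒ peak ≥ ⌈32/9⌉ = 4, so 4 is optimal.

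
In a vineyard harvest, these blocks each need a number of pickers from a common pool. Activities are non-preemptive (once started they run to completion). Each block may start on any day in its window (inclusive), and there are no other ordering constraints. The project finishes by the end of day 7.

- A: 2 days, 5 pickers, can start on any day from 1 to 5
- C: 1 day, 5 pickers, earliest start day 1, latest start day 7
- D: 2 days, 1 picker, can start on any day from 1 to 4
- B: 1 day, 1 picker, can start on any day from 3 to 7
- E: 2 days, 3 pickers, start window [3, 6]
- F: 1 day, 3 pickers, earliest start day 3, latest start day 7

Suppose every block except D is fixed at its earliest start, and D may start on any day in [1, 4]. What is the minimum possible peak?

10

D@1: d1:11  d2:6  d3:7  d4:3  d5:0  d6:0  d7:0 → peak 11
D@2: d1:10  d2:6  d3:8  d4:3  d5:0  d6:0  d7:0 → peak 10
D@3: d1:10  d2:5  d3:8  d4:4  d5:0  d6:0  d7:0 → peak 10
D@4: d1:10  d2:5  d3:7  d4:4  d5:1  d6:0  d7:0 → peak 10
Best is D@2, peak 10.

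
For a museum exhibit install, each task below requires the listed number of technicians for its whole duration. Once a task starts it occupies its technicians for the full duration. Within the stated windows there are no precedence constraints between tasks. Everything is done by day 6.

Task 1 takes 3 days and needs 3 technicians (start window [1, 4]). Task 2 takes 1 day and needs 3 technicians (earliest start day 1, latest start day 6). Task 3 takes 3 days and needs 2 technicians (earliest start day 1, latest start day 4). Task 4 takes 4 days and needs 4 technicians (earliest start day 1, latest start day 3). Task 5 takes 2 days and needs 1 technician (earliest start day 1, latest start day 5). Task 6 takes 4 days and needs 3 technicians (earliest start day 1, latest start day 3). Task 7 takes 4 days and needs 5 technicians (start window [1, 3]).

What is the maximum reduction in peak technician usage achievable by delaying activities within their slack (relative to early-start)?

Early-start peak: d1:21  d2:18  d3:17  d4:12  d5:0  d6:0 ⇒ 21.
Leveled (Task 1@1, Task 2@1, Task 3@4, Task 4@1, Task 5@1, Task 6@1, Task 7@3): d1:14  d2:11  d3:15  d4:14  d5:7  d6:7 ⇒ 15.
Reduction 21 − 15 = 6.

6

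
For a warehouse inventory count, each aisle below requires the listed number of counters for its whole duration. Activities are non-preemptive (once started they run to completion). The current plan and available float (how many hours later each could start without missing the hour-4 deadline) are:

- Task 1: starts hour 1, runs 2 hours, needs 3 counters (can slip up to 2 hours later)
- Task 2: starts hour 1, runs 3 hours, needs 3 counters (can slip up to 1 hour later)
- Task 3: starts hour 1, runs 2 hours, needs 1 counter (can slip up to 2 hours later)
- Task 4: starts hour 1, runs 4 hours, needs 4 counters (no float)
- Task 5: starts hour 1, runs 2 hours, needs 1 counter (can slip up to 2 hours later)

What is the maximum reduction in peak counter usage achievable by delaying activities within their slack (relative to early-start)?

Early-start peak: h1:12  h2:12  h3:7  h4:4 ⇒ 12.
Leveled (Task 1@1, Task 2@1, Task 3@3, Task 4@1, Task 5@3): h1:10  h2:10  h3:9  h4:6 ⇒ 10.
Reduction 12 − 10 = 2.

2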